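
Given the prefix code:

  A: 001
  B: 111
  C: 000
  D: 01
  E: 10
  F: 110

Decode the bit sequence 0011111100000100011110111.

Read left to right; each codeword is recognised as soon as it completes (prefix code):
  001→A | 111→B | 110→F | 000→C | 01→D | 000→C | 111→B | 10→E | 111→B
Decoded message: ABFCDCBEB

ABFCDCBEB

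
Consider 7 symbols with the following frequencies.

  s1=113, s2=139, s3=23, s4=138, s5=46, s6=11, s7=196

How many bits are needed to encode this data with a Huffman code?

Greedily combine the two least-frequent nodes:
merge s6(11) and s3(23): 34
merge 34 and s5(46): 80
merge 80 and s1(113): 193
merge s4(138) and s2(139): 277
merge 193 and s7(196): 389
merge 277 and 389: 666
Each symbol's bit-cost is frequency × depth; summing gives 1639 bits (equivalently 34 + 80 + 193 + 277 + 389 + 666).

1639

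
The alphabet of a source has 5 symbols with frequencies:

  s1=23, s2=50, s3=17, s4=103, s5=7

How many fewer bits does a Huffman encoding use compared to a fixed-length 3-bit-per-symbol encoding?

232

Fixed-length: 3 bits × 200 symbols = 600 bits.
Huffman merges:
merge s5(7) and s3(17): 24
merge s1(23) and 24: 47
merge 47 and s2(50): 97
merge 97 and s4(103): 200
Huffman total = 24 + 47 + 97 + 200 = 368 bits.
Saving = 600 − 368 = 232 bits.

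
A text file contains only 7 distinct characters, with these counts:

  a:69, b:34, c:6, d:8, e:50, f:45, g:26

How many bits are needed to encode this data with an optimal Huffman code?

604

Merge the two smallest weights repeatedly:
combine c(6), d(8) → 14
combine 14, g(26) → 40
combine b(34), 40 → 74
combine f(45), e(50) → 95
combine a(69), 74 → 143
combine 95, 143 → 238
Total encoded bits = sum of merged weights = 14 + 40 + 74 + 95 + 143 + 238 = 604.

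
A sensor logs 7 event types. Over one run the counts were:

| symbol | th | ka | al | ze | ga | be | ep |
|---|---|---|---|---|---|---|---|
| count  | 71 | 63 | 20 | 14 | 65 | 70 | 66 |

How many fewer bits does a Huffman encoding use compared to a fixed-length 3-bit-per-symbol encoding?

Fixed-length: 3 bits × 369 symbols = 1107 bits.
Huffman merges:
ze(14) + al(20) → 34
34 + ka(63) → 97
ga(65) + ep(66) → 131
be(70) + th(71) → 141
97 + 131 → 228
141 + 228 → 369
Huffman total = 34 + 97 + 131 + 141 + 228 + 369 = 1000 bits.
Saving = 1107 − 1000 = 107 bits.

107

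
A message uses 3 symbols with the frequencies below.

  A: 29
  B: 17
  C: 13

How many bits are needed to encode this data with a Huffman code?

89

Merge the two smallest weights repeatedly:
merge C(13) and B(17): 30
merge A(29) and 30: 59
The encoded length is the sum of every internal node's weight: 30 + 59 = 89 bits.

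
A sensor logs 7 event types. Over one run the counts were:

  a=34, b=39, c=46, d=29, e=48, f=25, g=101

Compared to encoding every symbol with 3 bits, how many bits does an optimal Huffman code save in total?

Fixed-length: 3 bits × 322 symbols = 966 bits.
Huffman merges:
combine f(25), d(29) → 54
combine a(34), b(39) → 73
combine c(46), e(48) → 94
combine 54, 73 → 127
combine 94, g(101) → 195
combine 127, 195 → 322
Huffman total = 54 + 73 + 94 + 127 + 195 + 322 = 865 bits.
Saving = 966 − 865 = 101 bits.

101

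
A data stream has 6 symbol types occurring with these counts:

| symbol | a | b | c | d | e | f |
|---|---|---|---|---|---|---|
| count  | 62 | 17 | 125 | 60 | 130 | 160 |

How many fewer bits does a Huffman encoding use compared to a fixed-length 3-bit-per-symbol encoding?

Fixed-length: 3 bits × 554 symbols = 1662 bits.
Huffman merges:
b(17) + d(60) → 77
a(62) + 77 → 139
c(125) + e(130) → 255
139 + f(160) → 299
255 + 299 → 554
Huffman total = 77 + 139 + 255 + 299 + 554 = 1324 bits.
Saving = 1662 − 1324 = 338 bits.

338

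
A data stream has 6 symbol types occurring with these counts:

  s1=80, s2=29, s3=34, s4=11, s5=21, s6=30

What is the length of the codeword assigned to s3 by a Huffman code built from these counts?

Build the tree from the bottom:
merge s4(11) and s5(21): 32
merge s2(29) and s6(30): 59
merge 32 and s3(34): 66
merge 59 and 66: 125
merge s1(80) and 125: 205
The subtree containing s3 is merged 3 times, so code length = 3.

3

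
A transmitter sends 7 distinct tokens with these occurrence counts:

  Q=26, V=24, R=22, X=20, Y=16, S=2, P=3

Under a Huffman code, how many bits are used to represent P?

5

Repeatedly merge the two smallest:
combine S(2), P(3) → 5
combine 5, Y(16) → 21
combine X(20), 21 → 41
combine R(22), V(24) → 46
combine Q(26), 41 → 67
combine 46, 67 → 113
P's leaf is at depth 5, giving a 5-bit codeword.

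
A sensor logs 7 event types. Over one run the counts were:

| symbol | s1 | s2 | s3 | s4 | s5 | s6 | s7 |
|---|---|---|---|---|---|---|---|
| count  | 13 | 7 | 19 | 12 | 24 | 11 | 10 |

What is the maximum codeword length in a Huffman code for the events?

Merge the two lowest-weight nodes at each step:
combine s2(7), s7(10) → 17
combine s6(11), s4(12) → 23
combine s1(13), 17 → 30
combine s3(19), 23 → 42
combine s5(24), 30 → 54
combine 42, 54 → 96
Maximum depth reached is 4.

4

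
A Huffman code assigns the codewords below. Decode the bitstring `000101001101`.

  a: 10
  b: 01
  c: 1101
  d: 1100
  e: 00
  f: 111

Read left to right; each codeword is recognised as soon as it completes (prefix code):
  00→e | 01→b | 01→b | 00→e | 1101→c
Decoded message: ebbec

ebbec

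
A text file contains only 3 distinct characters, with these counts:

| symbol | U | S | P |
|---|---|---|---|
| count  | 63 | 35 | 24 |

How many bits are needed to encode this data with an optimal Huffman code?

Merge the two smallest weights repeatedly:
combine P(24), S(35) → 59
combine 59, U(63) → 122
The encoded length is the sum of every internal node's weight: 59 + 122 = 181 bits.

181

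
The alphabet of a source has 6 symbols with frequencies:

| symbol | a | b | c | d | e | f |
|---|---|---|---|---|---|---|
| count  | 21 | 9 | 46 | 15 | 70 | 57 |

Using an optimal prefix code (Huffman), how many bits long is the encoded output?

505

Merge the two smallest weights repeatedly:
b(9) + d(15) → 24
a(21) + 24 → 45
45 + c(46) → 91
f(57) + e(70) → 127
91 + 127 → 218
Total encoded bits = sum of merged weights = 24 + 45 + 91 + 127 + 218 = 505.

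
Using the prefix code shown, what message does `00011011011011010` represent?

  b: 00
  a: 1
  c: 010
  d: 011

bddddc

Read left to right; each codeword is recognised as soon as it completes (prefix code):
  00→b | 011→d | 011→d | 011→d | 011→d | 010→c
Decoded message: bddddc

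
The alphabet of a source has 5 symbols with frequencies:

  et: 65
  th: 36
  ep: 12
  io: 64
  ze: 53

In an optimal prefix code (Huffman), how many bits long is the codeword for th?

Repeatedly merge the two smallest:
merge ep(12) and th(36): 48
merge 48 and ze(53): 101
merge io(64) and et(65): 129
merge 101 and 129: 230
The subtree containing th is merged 3 times, so code length = 3.

3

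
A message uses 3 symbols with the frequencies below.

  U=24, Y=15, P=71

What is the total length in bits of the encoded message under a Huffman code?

Merge the two smallest weights repeatedly:
Y(15) + U(24) → 39
39 + P(71) → 110
Each symbol's bit-cost is frequency × depth; summing gives 149 bits (equivalently 39 + 110).

149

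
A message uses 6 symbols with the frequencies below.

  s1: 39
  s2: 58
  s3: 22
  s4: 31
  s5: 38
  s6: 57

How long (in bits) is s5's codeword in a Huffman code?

Repeatedly merge the two smallest:
combine s3(22), s4(31) → 53
combine s5(38), s1(39) → 77
combine 53, s6(57) → 110
combine s2(58), 77 → 135
combine 110, 135 → 245
s5's leaf is at depth 3, giving a 3-bit codeword.

3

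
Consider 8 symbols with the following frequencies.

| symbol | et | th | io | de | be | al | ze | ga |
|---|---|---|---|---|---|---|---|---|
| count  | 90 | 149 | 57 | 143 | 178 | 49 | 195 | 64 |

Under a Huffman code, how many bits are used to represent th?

Repeatedly merge the two smallest:
al(49) + io(57) → 106
ga(64) + et(90) → 154
106 + de(143) → 249
th(149) + 154 → 303
be(178) + ze(195) → 373
249 + 303 → 552
373 + 552 → 925
The subtree containing th is merged 3 times, so code length = 3.

3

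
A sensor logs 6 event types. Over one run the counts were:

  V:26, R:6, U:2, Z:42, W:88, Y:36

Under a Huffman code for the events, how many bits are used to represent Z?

2

Repeatedly merge the two smallest:
U(2) + R(6) → 8
8 + V(26) → 34
34 + Y(36) → 70
Z(42) + 70 → 112
W(88) + 112 → 200
Z sits 2 levels below the root, so its codeword is 2 bits.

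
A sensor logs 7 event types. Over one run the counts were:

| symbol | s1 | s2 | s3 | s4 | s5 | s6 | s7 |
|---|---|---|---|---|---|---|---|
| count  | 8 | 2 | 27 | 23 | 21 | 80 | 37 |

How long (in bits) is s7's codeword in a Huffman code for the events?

3

Repeatedly merge the two smallest:
s2(2) + s1(8) → 10
10 + s5(21) → 31
s4(23) + s3(27) → 50
31 + s7(37) → 68
50 + 68 → 118
s6(80) + 118 → 198
s7's leaf is at depth 3, giving a 3-bit codeword.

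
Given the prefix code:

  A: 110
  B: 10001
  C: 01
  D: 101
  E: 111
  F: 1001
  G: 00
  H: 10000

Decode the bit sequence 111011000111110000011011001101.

Read left to right; each codeword is recognised as soon as it completes (prefix code):
  111→E | 01→C | 10001→B | 111→E | 10000→H | 01→C | 101→D | 1001→F | 101→D
Decoded message: ECBEHCDFD

ECBEHCDFD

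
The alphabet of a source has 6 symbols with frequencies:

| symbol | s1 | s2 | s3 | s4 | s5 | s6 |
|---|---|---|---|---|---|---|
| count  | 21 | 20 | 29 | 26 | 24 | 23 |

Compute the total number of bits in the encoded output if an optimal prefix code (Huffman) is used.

374

Greedily combine the two least-frequent nodes:
s2(20) + s1(21) → 41
s6(23) + s5(24) → 47
s4(26) + s3(29) → 55
41 + 47 → 88
55 + 88 → 143
The encoded length is the sum of every internal node's weight: 41 + 47 + 55 + 88 + 143 = 374 bits.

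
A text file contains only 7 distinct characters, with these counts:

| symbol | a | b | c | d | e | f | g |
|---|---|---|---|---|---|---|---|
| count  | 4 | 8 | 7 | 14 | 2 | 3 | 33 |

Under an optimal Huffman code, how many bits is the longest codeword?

Merge the two lowest-weight nodes at each step:
e(2) + f(3) → 5
a(4) + 5 → 9
c(7) + b(8) → 15
9 + d(14) → 23
15 + 23 → 38
g(33) + 38 → 71
Maximum depth reached is 5.

5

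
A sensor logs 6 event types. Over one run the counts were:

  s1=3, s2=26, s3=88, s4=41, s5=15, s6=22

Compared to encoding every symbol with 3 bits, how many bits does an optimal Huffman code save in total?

Fixed-length: 3 bits × 195 symbols = 585 bits.
Huffman merges:
merge s1(3) and s5(15): 18
merge 18 and s6(22): 40
merge s2(26) and 40: 66
merge s4(41) and 66: 107
merge s3(88) and 107: 195
Huffman total = 18 + 40 + 66 + 107 + 195 = 426 bits.
Saving = 585 − 426 = 159 bits.

159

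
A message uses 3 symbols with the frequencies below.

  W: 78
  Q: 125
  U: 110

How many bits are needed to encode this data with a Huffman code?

Merge the two smallest weights repeatedly:
merge W(78) and U(110): 188
merge Q(125) and 188: 313
Each symbol's bit-cost is frequency × depth; summing gives 501 bits (equivalently 188 + 313).

501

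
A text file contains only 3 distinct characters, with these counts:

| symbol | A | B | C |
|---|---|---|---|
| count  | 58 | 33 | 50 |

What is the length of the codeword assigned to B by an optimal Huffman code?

2

Build the tree from the bottom:
B(33) + C(50) → 83
A(58) + 83 → 141
B's leaf is at depth 2, giving a 2-bit codeword.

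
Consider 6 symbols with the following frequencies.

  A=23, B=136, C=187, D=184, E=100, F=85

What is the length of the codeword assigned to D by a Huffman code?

2

Huffman merges, smallest pair first:
merge A(23) and F(85): 108
merge E(100) and 108: 208
merge B(136) and D(184): 320
merge C(187) and 208: 395
merge 320 and 395: 715
The subtree containing D is merged 2 times, so code length = 2.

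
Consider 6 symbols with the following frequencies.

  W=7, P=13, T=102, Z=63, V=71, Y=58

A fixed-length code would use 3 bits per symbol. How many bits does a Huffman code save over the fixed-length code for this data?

216

Fixed-length: 3 bits × 314 symbols = 942 bits.
Huffman merges:
W(7) + P(13) → 20
20 + Y(58) → 78
Z(63) + V(71) → 134
78 + T(102) → 180
134 + 180 → 314
Huffman total = 20 + 78 + 134 + 180 + 314 = 726 bits.
Saving = 942 − 726 = 216 bits.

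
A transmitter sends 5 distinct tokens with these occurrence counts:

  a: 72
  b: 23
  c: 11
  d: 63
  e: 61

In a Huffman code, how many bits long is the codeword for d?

Huffman merges, smallest pair first:
c(11) + b(23) → 34
34 + e(61) → 95
d(63) + a(72) → 135
95 + 135 → 230
d's leaf is at depth 2, giving a 2-bit codeword.

2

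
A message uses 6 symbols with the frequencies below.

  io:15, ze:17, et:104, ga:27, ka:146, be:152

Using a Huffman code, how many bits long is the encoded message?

Greedily combine the two least-frequent nodes:
combine io(15), ze(17) → 32
combine ga(27), 32 → 59
combine 59, et(104) → 163
combine ka(146), be(152) → 298
combine 163, 298 → 461
Total encoded bits = sum of merged weights = 32 + 59 + 163 + 298 + 461 = 1013.

1013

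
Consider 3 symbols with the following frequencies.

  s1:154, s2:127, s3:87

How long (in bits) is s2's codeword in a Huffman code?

2

Huffman merges, smallest pair first:
combine s3(87), s2(127) → 214
combine s1(154), 214 → 368
s2's leaf is at depth 2, giving a 2-bit codeword.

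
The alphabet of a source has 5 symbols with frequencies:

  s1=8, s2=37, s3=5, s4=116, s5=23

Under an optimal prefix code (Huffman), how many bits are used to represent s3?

4

Repeatedly merge the two smallest:
merge s3(5) and s1(8): 13
merge 13 and s5(23): 36
merge 36 and s2(37): 73
merge 73 and s4(116): 189
The subtree containing s3 is merged 4 times, so code length = 4.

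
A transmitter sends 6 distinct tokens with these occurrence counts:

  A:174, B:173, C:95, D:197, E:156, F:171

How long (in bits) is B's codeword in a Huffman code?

3

Huffman merges, smallest pair first:
combine C(95), E(156) → 251
combine F(171), B(173) → 344
combine A(174), D(197) → 371
combine 251, 344 → 595
combine 371, 595 → 966
B's leaf is at depth 3, giving a 3-bit codeword.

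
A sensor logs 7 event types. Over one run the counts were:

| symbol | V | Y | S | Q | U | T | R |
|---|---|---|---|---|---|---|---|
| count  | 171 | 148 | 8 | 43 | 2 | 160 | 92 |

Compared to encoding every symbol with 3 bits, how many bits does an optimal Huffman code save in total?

Fixed-length: 3 bits × 624 symbols = 1872 bits.
Huffman merges:
U(2) + S(8) → 10
10 + Q(43) → 53
53 + R(92) → 145
145 + Y(148) → 293
T(160) + V(171) → 331
293 + 331 → 624
Huffman total = 10 + 53 + 145 + 293 + 331 + 624 = 1456 bits.
Saving = 1872 − 1456 = 416 bits.

416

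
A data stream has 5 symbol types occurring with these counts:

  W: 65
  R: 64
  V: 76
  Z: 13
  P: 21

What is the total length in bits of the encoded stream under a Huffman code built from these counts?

512

Build the Huffman tree bottom-up:
Z(13) + P(21) → 34
34 + R(64) → 98
W(65) + V(76) → 141
98 + 141 → 239
Total encoded bits = sum of merged weights = 34 + 98 + 141 + 239 = 512.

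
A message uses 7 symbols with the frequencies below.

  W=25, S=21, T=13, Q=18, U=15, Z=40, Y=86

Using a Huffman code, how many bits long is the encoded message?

549

Greedily combine the two least-frequent nodes:
T(13) + U(15) → 28
Q(18) + S(21) → 39
W(25) + 28 → 53
39 + Z(40) → 79
53 + 79 → 132
Y(86) + 132 → 218
Total encoded bits = sum of merged weights = 28 + 39 + 53 + 79 + 132 + 218 = 549.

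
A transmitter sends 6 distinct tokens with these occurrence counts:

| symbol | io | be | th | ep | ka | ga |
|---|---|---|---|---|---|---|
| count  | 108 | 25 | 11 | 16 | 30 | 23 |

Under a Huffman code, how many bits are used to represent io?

Huffman merges, smallest pair first:
merge th(11) and ep(16): 27
merge ga(23) and be(25): 48
merge 27 and ka(30): 57
merge 48 and 57: 105
merge 105 and io(108): 213
io is a child of the root — depth 1, so its codeword is a single bit.

1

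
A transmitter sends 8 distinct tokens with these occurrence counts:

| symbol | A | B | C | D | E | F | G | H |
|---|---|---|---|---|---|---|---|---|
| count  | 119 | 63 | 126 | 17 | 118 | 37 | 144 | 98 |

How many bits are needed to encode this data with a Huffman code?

Greedily combine the two least-frequent nodes:
merge D(17) and F(37): 54
merge 54 and B(63): 117
merge H(98) and 117: 215
merge E(118) and A(119): 237
merge C(126) and G(144): 270
merge 215 and 237: 452
merge 270 and 452: 722
The encoded length is the sum of every internal node's weight: 54 + 117 + 215 + 237 + 270 + 452 + 722 = 2067 bits.

2067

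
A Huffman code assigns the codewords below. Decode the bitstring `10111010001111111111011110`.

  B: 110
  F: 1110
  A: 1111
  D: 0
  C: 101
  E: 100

CBEDAABAD

Read left to right; each codeword is recognised as soon as it completes (prefix code):
  101→C | 110→B | 100→E | 0→D | 1111→A | 1111→A | 110→B | 1111→A | 0→D
Decoded message: CBEDAABAD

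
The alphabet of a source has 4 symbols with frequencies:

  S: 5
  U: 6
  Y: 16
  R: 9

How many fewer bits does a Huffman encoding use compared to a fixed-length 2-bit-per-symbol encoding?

5

Fixed-length: 2 bits × 36 symbols = 72 bits.
Huffman merges:
S(5) + U(6) → 11
R(9) + 11 → 20
Y(16) + 20 → 36
Huffman total = 11 + 20 + 36 = 67 bits.
Saving = 72 − 67 = 5 bits.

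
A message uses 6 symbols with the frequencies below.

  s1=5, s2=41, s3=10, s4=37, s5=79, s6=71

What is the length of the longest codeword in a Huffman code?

Merge the two lowest-weight nodes at each step:
s1(5) + s3(10) → 15
15 + s4(37) → 52
s2(41) + 52 → 93
s6(71) + s5(79) → 150
93 + 150 → 243
The rarest symbols sit at the bottom; the longest codeword is 4 bits.

4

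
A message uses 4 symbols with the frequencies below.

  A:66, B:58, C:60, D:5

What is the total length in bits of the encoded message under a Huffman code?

Merge the two smallest weights repeatedly:
combine D(5), B(58) → 63
combine C(60), 63 → 123
combine A(66), 123 → 189
Each symbol's bit-cost is frequency × depth; summing gives 375 bits (equivalently 63 + 123 + 189).

375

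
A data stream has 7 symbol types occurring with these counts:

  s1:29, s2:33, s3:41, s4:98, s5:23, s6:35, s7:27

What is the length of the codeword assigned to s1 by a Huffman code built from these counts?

3

Huffman merges, smallest pair first:
merge s5(23) and s7(27): 50
merge s1(29) and s2(33): 62
merge s6(35) and s3(41): 76
merge 50 and 62: 112
merge 76 and s4(98): 174
merge 112 and 174: 286
s1's leaf is at depth 3, giving a 3-bit codeword.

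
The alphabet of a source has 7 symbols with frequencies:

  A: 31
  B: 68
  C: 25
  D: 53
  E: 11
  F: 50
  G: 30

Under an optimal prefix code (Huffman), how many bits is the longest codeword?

Merge the two lowest-weight nodes at each step:
combine E(11), C(25) → 36
combine G(30), A(31) → 61
combine 36, F(50) → 86
combine D(53), 61 → 114
combine B(68), 86 → 154
combine 114, 154 → 268
The first pair merged (E, C) ends up deepest, at depth 4.

4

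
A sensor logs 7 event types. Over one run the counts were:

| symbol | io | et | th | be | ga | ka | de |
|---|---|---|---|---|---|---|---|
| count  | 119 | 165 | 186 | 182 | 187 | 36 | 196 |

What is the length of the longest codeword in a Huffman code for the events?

Merge the two lowest-weight nodes at each step:
merge ka(36) and io(119): 155
merge 155 and et(165): 320
merge be(182) and th(186): 368
merge ga(187) and de(196): 383
merge 320 and 368: 688
merge 383 and 688: 1071
The rarest symbols sit at the bottom; the longest codeword is 4 bits.

4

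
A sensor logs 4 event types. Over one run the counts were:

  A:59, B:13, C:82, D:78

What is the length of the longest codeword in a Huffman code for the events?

3

Merge the two lowest-weight nodes at each step:
combine B(13), A(59) → 72
combine 72, D(78) → 150
combine C(82), 150 → 232
Maximum depth reached is 3.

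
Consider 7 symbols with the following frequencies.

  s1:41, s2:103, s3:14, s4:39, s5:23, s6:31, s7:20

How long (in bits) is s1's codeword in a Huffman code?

3

Huffman merges, smallest pair first:
combine s3(14), s7(20) → 34
combine s5(23), s6(31) → 54
combine 34, s4(39) → 73
combine s1(41), 54 → 95
combine 73, 95 → 168
combine s2(103), 168 → 271
The subtree containing s1 is merged 3 times, so code length = 3.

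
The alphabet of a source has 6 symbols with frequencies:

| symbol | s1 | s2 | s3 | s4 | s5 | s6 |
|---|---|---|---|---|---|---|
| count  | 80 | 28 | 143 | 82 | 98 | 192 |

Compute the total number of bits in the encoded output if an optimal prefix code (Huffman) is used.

Greedily combine the two least-frequent nodes:
merge s2(28) and s1(80): 108
merge s4(82) and s5(98): 180
merge 108 and s3(143): 251
merge 180 and s6(192): 372
merge 251 and 372: 623
Total encoded bits = sum of merged weights = 108 + 180 + 251 + 372 + 623 = 1534.

1534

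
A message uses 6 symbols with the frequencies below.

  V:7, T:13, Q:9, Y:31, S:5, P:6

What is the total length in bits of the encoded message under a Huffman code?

162

Build the Huffman tree bottom-up:
merge S(5) and P(6): 11
merge V(7) and Q(9): 16
merge 11 and T(13): 24
merge 16 and 24: 40
merge Y(31) and 40: 71
Total encoded bits = sum of merged weights = 11 + 16 + 24 + 40 + 71 = 162.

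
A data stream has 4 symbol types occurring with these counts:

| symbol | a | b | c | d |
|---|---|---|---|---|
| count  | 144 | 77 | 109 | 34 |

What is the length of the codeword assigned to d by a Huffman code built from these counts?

3

Huffman merges, smallest pair first:
combine d(34), b(77) → 111
combine c(109), 111 → 220
combine a(144), 220 → 364
d's leaf is at depth 3, giving a 3-bit codeword.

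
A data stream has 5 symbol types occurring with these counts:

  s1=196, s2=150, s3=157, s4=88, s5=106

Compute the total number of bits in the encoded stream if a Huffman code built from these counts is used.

1588

Greedily combine the two least-frequent nodes:
s4(88) + s5(106) → 194
s2(150) + s3(157) → 307
194 + s1(196) → 390
307 + 390 → 697
The encoded length is the sum of every internal node's weight: 194 + 307 + 390 + 697 = 1588 bits.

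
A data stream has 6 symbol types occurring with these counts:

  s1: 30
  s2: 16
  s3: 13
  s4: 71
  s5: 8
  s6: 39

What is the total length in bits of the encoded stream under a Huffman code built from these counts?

408

Greedily combine the two least-frequent nodes:
s5(8) + s3(13) → 21
s2(16) + 21 → 37
s1(30) + 37 → 67
s6(39) + 67 → 106
s4(71) + 106 → 177
Each symbol's bit-cost is frequency × depth; summing gives 408 bits (equivalently 21 + 37 + 67 + 106 + 177).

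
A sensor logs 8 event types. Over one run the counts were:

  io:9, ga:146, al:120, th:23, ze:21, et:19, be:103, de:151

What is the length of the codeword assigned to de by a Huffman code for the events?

2

Build the tree from the bottom:
combine io(9), et(19) → 28
combine ze(21), th(23) → 44
combine 28, 44 → 72
combine 72, be(103) → 175
combine al(120), ga(146) → 266
combine de(151), 175 → 326
combine 266, 326 → 592
de sits 2 levels below the root, so its codeword is 2 bits.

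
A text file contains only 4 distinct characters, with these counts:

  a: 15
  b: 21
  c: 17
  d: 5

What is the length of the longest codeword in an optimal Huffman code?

Merge the two lowest-weight nodes at each step:
merge d(5) and a(15): 20
merge c(17) and 20: 37
merge b(21) and 37: 58
The first pair merged (d, a) ends up deepest, at depth 3.

3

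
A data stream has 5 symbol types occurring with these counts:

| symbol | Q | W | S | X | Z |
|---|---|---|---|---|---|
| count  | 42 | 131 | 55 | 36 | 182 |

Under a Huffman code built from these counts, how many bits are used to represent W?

2

Repeatedly merge the two smallest:
X(36) + Q(42) → 78
S(55) + 78 → 133
W(131) + 133 → 264
Z(182) + 264 → 446
W sits 2 levels below the root, so its codeword is 2 bits.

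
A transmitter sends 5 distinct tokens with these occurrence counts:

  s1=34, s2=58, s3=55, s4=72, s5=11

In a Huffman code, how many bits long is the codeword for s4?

Huffman merges, smallest pair first:
combine s5(11), s1(34) → 45
combine 45, s3(55) → 100
combine s2(58), s4(72) → 130
combine 100, 130 → 230
s4's leaf is at depth 2, giving a 2-bit codeword.

2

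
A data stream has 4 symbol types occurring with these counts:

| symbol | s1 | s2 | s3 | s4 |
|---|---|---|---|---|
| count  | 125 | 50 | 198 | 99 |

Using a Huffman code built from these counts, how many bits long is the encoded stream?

Merge the two smallest weights repeatedly:
combine s2(50), s4(99) → 149
combine s1(125), 149 → 274
combine s3(198), 274 → 472
The encoded length is the sum of every internal node's weight: 149 + 274 + 472 = 895 bits.

895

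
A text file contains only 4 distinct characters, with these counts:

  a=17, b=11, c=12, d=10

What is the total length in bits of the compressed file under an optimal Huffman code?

100

Greedily combine the two least-frequent nodes:
combine d(10), b(11) → 21
combine c(12), a(17) → 29
combine 21, 29 → 50
Each symbol's bit-cost is frequency × depth; summing gives 100 bits (equivalently 21 + 29 + 50).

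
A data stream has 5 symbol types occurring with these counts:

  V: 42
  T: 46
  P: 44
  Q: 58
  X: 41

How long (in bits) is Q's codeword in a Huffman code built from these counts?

2

Build the tree from the bottom:
combine X(41), V(42) → 83
combine P(44), T(46) → 90
combine Q(58), 83 → 141
combine 90, 141 → 231
The subtree containing Q is merged 2 times, so code length = 2.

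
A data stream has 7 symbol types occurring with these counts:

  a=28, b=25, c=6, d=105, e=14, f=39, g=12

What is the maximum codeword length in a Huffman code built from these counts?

Merge the two lowest-weight nodes at each step:
c(6) + g(12) → 18
e(14) + 18 → 32
b(25) + a(28) → 53
32 + f(39) → 71
53 + 71 → 124
d(105) + 124 → 229
The first pair merged (c, g) ends up deepest, at depth 5.

5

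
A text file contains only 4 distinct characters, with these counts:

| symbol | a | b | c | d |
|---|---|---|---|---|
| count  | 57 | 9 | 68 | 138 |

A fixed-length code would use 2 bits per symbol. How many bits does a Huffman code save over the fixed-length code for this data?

72

Fixed-length: 2 bits × 272 symbols = 544 bits.
Huffman merges:
combine b(9), a(57) → 66
combine 66, c(68) → 134
combine 134, d(138) → 272
Huffman total = 66 + 134 + 272 = 472 bits.
Saving = 544 − 472 = 72 bits.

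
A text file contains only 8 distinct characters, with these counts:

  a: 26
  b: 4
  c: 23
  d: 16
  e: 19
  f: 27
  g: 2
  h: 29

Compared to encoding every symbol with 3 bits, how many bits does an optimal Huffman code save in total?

Fixed-length: 3 bits × 146 symbols = 438 bits.
Huffman merges:
merge g(2) and b(4): 6
merge 6 and d(16): 22
merge e(19) and 22: 41
merge c(23) and a(26): 49
merge f(27) and h(29): 56
merge 41 and 49: 90
merge 56 and 90: 146
Huffman total = 6 + 22 + 41 + 49 + 56 + 90 + 146 = 410 bits.
Saving = 438 − 410 = 28 bits.

28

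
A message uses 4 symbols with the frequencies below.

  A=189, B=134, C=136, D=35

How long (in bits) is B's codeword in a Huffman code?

Repeatedly merge the two smallest:
D(35) + B(134) → 169
C(136) + 169 → 305
A(189) + 305 → 494
B sits 3 levels below the root, so its codeword is 3 bits.

3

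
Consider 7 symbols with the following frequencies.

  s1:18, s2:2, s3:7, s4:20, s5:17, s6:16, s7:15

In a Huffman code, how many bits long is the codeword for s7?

Repeatedly merge the two smallest:
combine s2(2), s3(7) → 9
combine 9, s7(15) → 24
combine s6(16), s5(17) → 33
combine s1(18), s4(20) → 38
combine 24, 33 → 57
combine 38, 57 → 95
The subtree containing s7 is merged 3 times, so code length = 3.

3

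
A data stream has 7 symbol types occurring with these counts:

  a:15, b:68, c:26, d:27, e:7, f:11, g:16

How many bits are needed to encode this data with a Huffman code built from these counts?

423

Merge the two smallest weights repeatedly:
merge e(7) and f(11): 18
merge a(15) and g(16): 31
merge 18 and c(26): 44
merge d(27) and 31: 58
merge 44 and 58: 102
merge b(68) and 102: 170
Total encoded bits = sum of merged weights = 18 + 31 + 44 + 58 + 102 + 170 = 423.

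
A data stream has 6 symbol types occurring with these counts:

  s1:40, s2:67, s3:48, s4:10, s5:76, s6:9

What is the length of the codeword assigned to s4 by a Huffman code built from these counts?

Repeatedly merge the two smallest:
combine s6(9), s4(10) → 19
combine 19, s1(40) → 59
combine s3(48), 59 → 107
combine s2(67), s5(76) → 143
combine 107, 143 → 250
The subtree containing s4 is merged 4 times, so code length = 4.

4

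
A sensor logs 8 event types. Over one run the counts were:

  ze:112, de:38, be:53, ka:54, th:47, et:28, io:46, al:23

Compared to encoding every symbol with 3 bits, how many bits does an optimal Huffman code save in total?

Fixed-length: 3 bits × 401 symbols = 1203 bits.
Huffman merges:
al(23) + et(28) → 51
de(38) + io(46) → 84
th(47) + 51 → 98
be(53) + ka(54) → 107
84 + 98 → 182
107 + ze(112) → 219
182 + 219 → 401
Huffman total = 51 + 84 + 98 + 107 + 182 + 219 + 401 = 1142 bits.
Saving = 1203 − 1142 = 61 bits.

61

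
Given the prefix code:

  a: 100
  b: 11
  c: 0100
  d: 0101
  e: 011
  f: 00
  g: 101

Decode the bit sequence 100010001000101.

accd

Read left to right; each codeword is recognised as soon as it completes (prefix code):
  100→a | 0100→c | 0100→c | 0101→d
Decoded message: accd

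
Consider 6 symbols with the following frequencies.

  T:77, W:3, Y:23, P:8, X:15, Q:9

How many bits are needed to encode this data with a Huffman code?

Build the Huffman tree bottom-up:
merge W(3) and P(8): 11
merge Q(9) and 11: 20
merge X(15) and 20: 35
merge Y(23) and 35: 58
merge 58 and T(77): 135
Each symbol's bit-cost is frequency × depth; summing gives 259 bits (equivalently 11 + 20 + 35 + 58 + 135).

259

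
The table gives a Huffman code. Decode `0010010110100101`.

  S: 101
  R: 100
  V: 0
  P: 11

VVRSSVVS

Read left to right; each codeword is recognised as soon as it completes (prefix code):
  0→V | 0→V | 100→R | 101→S | 101→S | 0→V | 0→V | 101→S
Decoded message: VVRSSVVS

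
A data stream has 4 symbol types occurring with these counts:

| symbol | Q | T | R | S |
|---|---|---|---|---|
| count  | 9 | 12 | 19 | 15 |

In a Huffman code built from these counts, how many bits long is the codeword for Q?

2

Repeatedly merge the two smallest:
merge Q(9) and T(12): 21
merge S(15) and R(19): 34
merge 21 and 34: 55
Q sits 2 levels below the root, so its codeword is 2 bits.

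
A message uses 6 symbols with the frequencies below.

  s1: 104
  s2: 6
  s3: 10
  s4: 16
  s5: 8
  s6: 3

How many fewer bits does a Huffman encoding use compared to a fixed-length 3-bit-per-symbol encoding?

Fixed-length: 3 bits × 147 symbols = 441 bits.
Huffman merges:
merge s6(3) and s2(6): 9
merge s5(8) and 9: 17
merge s3(10) and s4(16): 26
merge 17 and 26: 43
merge 43 and s1(104): 147
Huffman total = 9 + 17 + 26 + 43 + 147 = 242 bits.
Saving = 441 − 242 = 199 bits.

199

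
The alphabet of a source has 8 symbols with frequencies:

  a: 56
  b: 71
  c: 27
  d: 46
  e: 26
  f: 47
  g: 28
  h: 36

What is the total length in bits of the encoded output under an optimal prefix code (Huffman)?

Build the Huffman tree bottom-up:
e(26) + c(27) → 53
g(28) + h(36) → 64
d(46) + f(47) → 93
53 + a(56) → 109
64 + b(71) → 135
93 + 109 → 202
135 + 202 → 337
The encoded length is the sum of every internal node's weight: 53 + 64 + 93 + 109 + 135 + 202 + 337 = 993 bits.

993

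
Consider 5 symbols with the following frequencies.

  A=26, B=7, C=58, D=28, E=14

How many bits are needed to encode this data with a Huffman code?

276

Greedily combine the two least-frequent nodes:
combine B(7), E(14) → 21
combine 21, A(26) → 47
combine D(28), 47 → 75
combine C(58), 75 → 133
Each symbol's bit-cost is frequency × depth; summing gives 276 bits (equivalently 21 + 47 + 75 + 133).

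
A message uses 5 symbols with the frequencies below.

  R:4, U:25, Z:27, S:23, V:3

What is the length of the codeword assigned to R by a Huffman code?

3

Huffman merges, smallest pair first:
combine V(3), R(4) → 7
combine 7, S(23) → 30
combine U(25), Z(27) → 52
combine 30, 52 → 82
R sits 3 levels below the root, so its codeword is 3 bits.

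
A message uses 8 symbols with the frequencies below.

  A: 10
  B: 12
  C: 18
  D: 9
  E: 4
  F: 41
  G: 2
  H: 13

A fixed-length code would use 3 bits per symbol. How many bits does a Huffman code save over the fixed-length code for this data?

39

Fixed-length: 3 bits × 109 symbols = 327 bits.
Huffman merges:
combine G(2), E(4) → 6
combine 6, D(9) → 15
combine A(10), B(12) → 22
combine H(13), 15 → 28
combine C(18), 22 → 40
combine 28, 40 → 68
combine F(41), 68 → 109
Huffman total = 6 + 15 + 22 + 28 + 40 + 68 + 109 = 288 bits.
Saving = 327 − 288 = 39 bits.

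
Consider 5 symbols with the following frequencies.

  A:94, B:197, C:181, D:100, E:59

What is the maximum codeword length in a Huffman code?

Merge the two lowest-weight nodes at each step:
merge E(59) and A(94): 153
merge D(100) and 153: 253
merge C(181) and B(197): 378
merge 253 and 378: 631
The rarest symbols sit at the bottom; the longest codeword is 3 bits.

3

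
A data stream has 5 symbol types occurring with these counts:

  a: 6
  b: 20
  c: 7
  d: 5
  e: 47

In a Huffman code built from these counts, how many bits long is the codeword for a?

4

Huffman merges, smallest pair first:
d(5) + a(6) → 11
c(7) + 11 → 18
18 + b(20) → 38
38 + e(47) → 85
a's leaf is at depth 4, giving a 4-bit codeword.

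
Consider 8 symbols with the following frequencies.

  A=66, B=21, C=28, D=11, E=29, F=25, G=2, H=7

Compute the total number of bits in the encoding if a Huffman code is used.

Merge the two smallest weights repeatedly:
G(2) + H(7) → 9
9 + D(11) → 20
20 + B(21) → 41
F(25) + C(28) → 53
E(29) + 41 → 70
53 + A(66) → 119
70 + 119 → 189
Total encoded bits = sum of merged weights = 9 + 20 + 41 + 53 + 70 + 119 + 189 = 501.

501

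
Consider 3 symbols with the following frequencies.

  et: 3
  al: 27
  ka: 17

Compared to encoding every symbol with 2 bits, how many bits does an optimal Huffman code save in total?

Fixed-length: 2 bits × 47 symbols = 94 bits.
Huffman merges:
merge et(3) and ka(17): 20
merge 20 and al(27): 47
Huffman total = 20 + 47 = 67 bits.
Saving = 94 − 67 = 27 bits.

27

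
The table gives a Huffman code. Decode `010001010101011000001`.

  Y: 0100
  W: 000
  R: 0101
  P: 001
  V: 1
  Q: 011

YRRQWP

Read left to right; each codeword is recognised as soon as it completes (prefix code):
  0100→Y | 0101→R | 0101→R | 011→Q | 000→W | 001→P
Decoded message: YRRQWP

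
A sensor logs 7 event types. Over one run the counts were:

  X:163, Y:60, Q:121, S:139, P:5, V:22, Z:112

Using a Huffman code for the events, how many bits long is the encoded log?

Merge the two smallest weights repeatedly:
P(5) + V(22) → 27
27 + Y(60) → 87
87 + Z(112) → 199
Q(121) + S(139) → 260
X(163) + 199 → 362
260 + 362 → 622
Each symbol's bit-cost is frequency × depth; summing gives 1557 bits (equivalently 27 + 87 + 199 + 260 + 362 + 622).

1557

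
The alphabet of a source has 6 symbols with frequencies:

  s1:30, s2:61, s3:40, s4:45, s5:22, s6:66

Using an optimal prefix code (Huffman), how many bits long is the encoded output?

Greedily combine the two least-frequent nodes:
merge s5(22) and s1(30): 52
merge s3(40) and s4(45): 85
merge 52 and s2(61): 113
merge s6(66) and 85: 151
merge 113 and 151: 264
Total encoded bits = sum of merged weights = 52 + 85 + 113 + 151 + 264 = 665.

665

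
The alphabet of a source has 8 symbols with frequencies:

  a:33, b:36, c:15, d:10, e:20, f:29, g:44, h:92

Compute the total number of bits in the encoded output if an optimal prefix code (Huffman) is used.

770

Greedily combine the two least-frequent nodes:
combine d(10), c(15) → 25
combine e(20), 25 → 45
combine f(29), a(33) → 62
combine b(36), g(44) → 80
combine 45, 62 → 107
combine 80, h(92) → 172
combine 107, 172 → 279
Total encoded bits = sum of merged weights = 25 + 45 + 62 + 80 + 107 + 172 + 279 = 770.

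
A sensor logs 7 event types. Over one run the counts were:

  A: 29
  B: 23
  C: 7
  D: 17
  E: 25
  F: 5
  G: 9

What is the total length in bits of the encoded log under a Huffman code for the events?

301

Greedily combine the two least-frequent nodes:
merge F(5) and C(7): 12
merge G(9) and 12: 21
merge D(17) and 21: 38
merge B(23) and E(25): 48
merge A(29) and 38: 67
merge 48 and 67: 115
The encoded length is the sum of every internal node's weight: 12 + 21 + 38 + 48 + 67 + 115 = 301 bits.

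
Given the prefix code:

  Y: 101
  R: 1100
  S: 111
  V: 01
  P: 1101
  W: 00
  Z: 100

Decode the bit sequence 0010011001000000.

WZRZWW

Read left to right; each codeword is recognised as soon as it completes (prefix code):
  00→W | 100→Z | 1100→R | 100→Z | 00→W | 00→W
Decoded message: WZRZWW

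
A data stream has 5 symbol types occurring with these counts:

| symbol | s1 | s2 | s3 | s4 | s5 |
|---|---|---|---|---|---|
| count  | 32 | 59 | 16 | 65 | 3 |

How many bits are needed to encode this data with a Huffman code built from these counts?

355

Build the Huffman tree bottom-up:
merge s5(3) and s3(16): 19
merge 19 and s1(32): 51
merge 51 and s2(59): 110
merge s4(65) and 110: 175
The encoded length is the sum of every internal node's weight: 19 + 51 + 110 + 175 = 355 bits.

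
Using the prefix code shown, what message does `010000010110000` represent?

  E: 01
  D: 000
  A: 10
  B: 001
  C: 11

EDBEAD

Read left to right; each codeword is recognised as soon as it completes (prefix code):
  01→E | 000→D | 001→B | 01→E | 10→A | 000→D
Decoded message: EDBEAD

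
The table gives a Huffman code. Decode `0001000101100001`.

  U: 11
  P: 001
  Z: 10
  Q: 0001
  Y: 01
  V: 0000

QQYZQ

Read left to right; each codeword is recognised as soon as it completes (prefix code):
  0001→Q | 0001→Q | 01→Y | 10→Z | 0001→Q
Decoded message: QQYZQ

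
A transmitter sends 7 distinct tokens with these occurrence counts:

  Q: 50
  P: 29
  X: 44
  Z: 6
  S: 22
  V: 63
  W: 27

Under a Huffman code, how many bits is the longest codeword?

Merge the two lowest-weight nodes at each step:
combine Z(6), S(22) → 28
combine W(27), 28 → 55
combine P(29), X(44) → 73
combine Q(50), 55 → 105
combine V(63), 73 → 136
combine 105, 136 → 241
The first pair merged (Z, S) ends up deepest, at depth 4.

4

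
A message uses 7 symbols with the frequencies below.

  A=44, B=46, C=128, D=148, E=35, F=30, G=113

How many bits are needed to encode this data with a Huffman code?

Build the Huffman tree bottom-up:
merge F(30) and E(35): 65
merge A(44) and B(46): 90
merge 65 and 90: 155
merge G(113) and C(128): 241
merge D(148) and 155: 303
merge 241 and 303: 544
Each symbol's bit-cost is frequency × depth; summing gives 1398 bits (equivalently 65 + 90 + 155 + 241 + 303 + 544).

1398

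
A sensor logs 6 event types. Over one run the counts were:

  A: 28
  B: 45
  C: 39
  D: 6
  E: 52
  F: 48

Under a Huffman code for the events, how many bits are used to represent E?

2

Huffman merges, smallest pair first:
D(6) + A(28) → 34
34 + C(39) → 73
B(45) + F(48) → 93
E(52) + 73 → 125
93 + 125 → 218
E sits 2 levels below the root, so its codeword is 2 bits.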